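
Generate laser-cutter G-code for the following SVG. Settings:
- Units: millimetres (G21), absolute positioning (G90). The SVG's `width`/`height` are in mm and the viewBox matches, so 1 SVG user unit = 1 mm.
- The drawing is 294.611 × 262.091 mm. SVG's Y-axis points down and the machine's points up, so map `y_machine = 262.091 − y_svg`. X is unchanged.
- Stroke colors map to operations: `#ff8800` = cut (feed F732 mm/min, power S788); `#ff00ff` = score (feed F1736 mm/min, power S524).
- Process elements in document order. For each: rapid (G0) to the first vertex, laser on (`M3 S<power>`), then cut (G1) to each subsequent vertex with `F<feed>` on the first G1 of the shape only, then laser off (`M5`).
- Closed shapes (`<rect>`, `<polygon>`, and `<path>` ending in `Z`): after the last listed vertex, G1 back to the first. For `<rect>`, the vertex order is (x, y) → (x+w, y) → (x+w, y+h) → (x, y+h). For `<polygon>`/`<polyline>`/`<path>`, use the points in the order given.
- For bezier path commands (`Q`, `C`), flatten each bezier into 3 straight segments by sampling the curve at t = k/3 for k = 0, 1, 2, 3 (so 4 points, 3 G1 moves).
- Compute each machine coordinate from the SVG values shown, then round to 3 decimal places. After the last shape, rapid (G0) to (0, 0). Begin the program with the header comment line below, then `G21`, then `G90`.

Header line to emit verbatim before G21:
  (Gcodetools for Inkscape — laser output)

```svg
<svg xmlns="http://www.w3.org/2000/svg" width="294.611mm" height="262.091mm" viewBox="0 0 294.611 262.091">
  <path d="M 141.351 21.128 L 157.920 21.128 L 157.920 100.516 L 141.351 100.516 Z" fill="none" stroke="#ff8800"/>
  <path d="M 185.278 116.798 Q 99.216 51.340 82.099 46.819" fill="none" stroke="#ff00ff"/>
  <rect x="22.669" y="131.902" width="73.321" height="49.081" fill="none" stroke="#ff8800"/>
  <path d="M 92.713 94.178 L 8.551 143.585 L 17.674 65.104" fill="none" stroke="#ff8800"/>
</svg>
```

(Gcodetools for Inkscape — laser output)
G21
G90
G0 X141.351 Y240.963
M3 S788
G1 X157.920 Y240.963 F732
G1 X157.920 Y161.575
G1 X141.351 Y161.575
G1 X141.351 Y240.963
M5
G0 X185.278 Y145.293
M3 S524
G1 X135.564 Y182.161 F1736
G1 X101.171 Y205.487
G1 X82.099 Y215.272
M5
G0 X22.669 Y130.189
M3 S788
G1 X95.990 Y130.189 F732
G1 X95.990 Y81.108
G1 X22.669 Y81.108
G1 X22.669 Y130.189
M5
G0 X92.713 Y167.913
M3 S788
G1 X8.551 Y118.506 F732
G1 X17.674 Y196.987
M5
G0 X0.000 Y0.000

viewBox `0 0 294.611 262.091` with mm width/height → 1 unit = 1 mm. Flip: y_m = 262.091 − y_svg.

**Shape 1** — `<path>` rectangle, stroke `#ff8800` → cut (S788, F732). Machine vertices: (141.351,240.963) → (157.920,240.963) → (157.920,161.575) → (141.351,161.575) → (141.351,240.963). Closed: final G1 returns to the first vertex.

**Shape 2** — `<path>` quadratic bezier, stroke `#ff00ff` → score (S524, F1736). Control points (SVG): P0=(185.278,116.798), P1=(99.216,51.340), P2=(82.099,46.819); sampled at t=k/3. Machine vertices: (185.278,145.293) → (135.564,182.161) → (101.171,205.487) → (82.099,215.272). Open path.

**Shape 3** — `<rect>` rectangle, stroke `#ff8800` → cut (S788, F732). Machine vertices: (22.669,130.189) → (95.990,130.189) → (95.990,81.108) → (22.669,81.108) → (22.669,130.189). Closed: final G1 returns to the first vertex.

**Shape 4** — `<path>` open polyline, stroke `#ff8800` → cut (S788, F732). Machine vertices: (92.713,167.913) → (8.551,118.506) → (17.674,196.987). Open path.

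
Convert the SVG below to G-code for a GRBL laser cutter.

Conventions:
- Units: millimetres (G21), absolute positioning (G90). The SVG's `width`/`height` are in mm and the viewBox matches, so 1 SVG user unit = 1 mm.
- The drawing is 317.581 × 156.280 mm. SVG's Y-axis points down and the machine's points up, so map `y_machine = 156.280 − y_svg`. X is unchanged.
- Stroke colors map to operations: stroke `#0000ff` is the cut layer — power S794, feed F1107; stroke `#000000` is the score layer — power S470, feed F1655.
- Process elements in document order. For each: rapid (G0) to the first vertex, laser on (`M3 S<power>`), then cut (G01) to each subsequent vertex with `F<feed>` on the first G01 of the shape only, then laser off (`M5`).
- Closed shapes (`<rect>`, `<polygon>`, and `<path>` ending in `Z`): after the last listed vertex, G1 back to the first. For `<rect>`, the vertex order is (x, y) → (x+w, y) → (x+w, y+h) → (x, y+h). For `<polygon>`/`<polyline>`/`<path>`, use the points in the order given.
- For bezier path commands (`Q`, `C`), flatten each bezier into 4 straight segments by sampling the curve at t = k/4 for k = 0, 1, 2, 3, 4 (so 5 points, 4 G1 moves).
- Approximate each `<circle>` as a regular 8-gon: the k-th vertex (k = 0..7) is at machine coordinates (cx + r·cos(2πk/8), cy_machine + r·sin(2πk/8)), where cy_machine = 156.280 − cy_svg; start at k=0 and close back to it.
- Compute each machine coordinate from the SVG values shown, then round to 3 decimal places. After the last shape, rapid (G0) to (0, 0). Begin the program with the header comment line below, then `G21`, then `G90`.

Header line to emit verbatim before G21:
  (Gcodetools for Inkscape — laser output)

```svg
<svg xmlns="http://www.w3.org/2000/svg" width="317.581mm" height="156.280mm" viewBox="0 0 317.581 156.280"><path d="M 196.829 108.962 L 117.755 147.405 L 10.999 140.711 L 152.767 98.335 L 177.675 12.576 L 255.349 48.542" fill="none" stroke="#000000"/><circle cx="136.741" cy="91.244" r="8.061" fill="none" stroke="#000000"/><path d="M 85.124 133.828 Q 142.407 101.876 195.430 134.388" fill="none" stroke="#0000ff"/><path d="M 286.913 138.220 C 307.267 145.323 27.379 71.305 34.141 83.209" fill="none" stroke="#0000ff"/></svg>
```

1 u = 1 mm; y_m = 156.280 − y.

[1] `<path>` open polyline, #000000→score S470 F1655: (196.829,47.318) → (117.755,8.875) → (10.999,15.569) → (152.767,57.945) → (177.675,143.704) → (255.349,107.738)

[2] `<circle>` circle, #000000→score S470 F1655: (144.802,65.036) → (142.441,70.736) → (136.741,73.097) → (131.041,70.736) → (128.680,65.036) → (131.041,59.336) → (136.741,56.975) → (142.441,59.336) → (144.802,65.036) (closed)

[3] `<path>` quadratic bezier, #0000ff→cut S794 F1107: (85.124,22.452) → (113.499,34.399) → (141.342,38.288) → (168.652,34.119) → (195.430,21.892)

[4] `<path>` cubic bezier, #0000ff→cut S794 F1107: (286.913,18.060) → (255.053,25.333) → (165.624,47.366) → (73.646,68.499) → (34.141,73.071)

(Gcodetools for Inkscape — laser output)
G21
G90
G0 X196.829 Y47.318
M3 S470
G01 X117.755 Y8.875 F1655
G01 X10.999 Y15.569
G01 X152.767 Y57.945
G01 X177.675 Y143.704
G01 X255.349 Y107.738
M5
G0 X144.802 Y65.036
M3 S470
G01 X142.441 Y70.736 F1655
G01 X136.741 Y73.097
G01 X131.041 Y70.736
G01 X128.680 Y65.036
G01 X131.041 Y59.336
G01 X136.741 Y56.975
G01 X142.441 Y59.336
G01 X144.802 Y65.036
M5
G0 X85.124 Y22.452
M3 S794
G01 X113.499 Y34.399 F1107
G01 X141.342 Y38.288
G01 X168.652 Y34.119
G01 X195.430 Y21.892
M5
G0 X286.913 Y18.060
M3 S794
G01 X255.053 Y25.333 F1107
G01 X165.624 Y47.366
G01 X73.646 Y68.499
G01 X34.141 Y73.071
M5
G0 X0.000 Y0.000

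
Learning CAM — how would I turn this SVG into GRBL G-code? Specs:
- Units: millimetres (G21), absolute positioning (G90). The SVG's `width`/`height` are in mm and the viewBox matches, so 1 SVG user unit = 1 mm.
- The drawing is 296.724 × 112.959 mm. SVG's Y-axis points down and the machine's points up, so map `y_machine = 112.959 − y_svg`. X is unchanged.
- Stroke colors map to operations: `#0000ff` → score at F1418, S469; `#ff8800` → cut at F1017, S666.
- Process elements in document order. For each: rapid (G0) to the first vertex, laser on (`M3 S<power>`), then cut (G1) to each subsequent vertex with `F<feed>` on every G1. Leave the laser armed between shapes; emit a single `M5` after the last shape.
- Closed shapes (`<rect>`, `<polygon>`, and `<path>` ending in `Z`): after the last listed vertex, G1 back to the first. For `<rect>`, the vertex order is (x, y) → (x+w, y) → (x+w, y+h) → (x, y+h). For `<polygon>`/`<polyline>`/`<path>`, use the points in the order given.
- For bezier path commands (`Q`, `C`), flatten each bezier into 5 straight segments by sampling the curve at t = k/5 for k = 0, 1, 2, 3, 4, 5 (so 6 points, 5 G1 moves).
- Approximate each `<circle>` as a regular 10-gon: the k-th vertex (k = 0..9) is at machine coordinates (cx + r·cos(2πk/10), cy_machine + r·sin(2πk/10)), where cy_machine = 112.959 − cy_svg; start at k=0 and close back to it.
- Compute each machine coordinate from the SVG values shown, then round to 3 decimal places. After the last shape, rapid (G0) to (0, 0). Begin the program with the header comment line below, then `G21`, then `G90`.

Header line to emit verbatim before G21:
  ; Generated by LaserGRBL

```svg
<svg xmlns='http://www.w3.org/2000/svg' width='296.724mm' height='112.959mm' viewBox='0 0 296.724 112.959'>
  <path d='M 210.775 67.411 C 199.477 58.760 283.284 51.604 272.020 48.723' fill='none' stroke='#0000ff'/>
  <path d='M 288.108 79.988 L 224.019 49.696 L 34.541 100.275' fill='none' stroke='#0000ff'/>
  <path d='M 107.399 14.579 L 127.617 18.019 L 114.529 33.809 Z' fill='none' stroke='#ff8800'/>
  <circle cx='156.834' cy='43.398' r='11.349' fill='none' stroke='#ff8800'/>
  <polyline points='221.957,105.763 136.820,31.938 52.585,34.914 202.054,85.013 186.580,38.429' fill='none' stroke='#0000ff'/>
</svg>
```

; Generated by LaserGRBL
G21
G90
G0 X210.775 Y45.548
M3 S469
G1 X213.887 Y50.537 F1418
G1 X230.697 Y55.034 F1418
G1 X252.074 Y58.905 F1418
G1 X268.891 Y62.017 F1418
G1 X272.020 Y64.236 F1418
G0 X288.108 Y32.971
M3 S469
G1 X224.019 Y63.263 F1418
G1 X34.541 Y12.684 F1418
G0 X107.399 Y98.380
M3 S666
G1 X127.617 Y94.940 F1017
G1 X114.529 Y79.150 F1017
G1 X107.399 Y98.380 F1017
G0 X168.183 Y69.561
M3 S666
G1 X166.016 Y76.232 F1017
G1 X160.341 Y80.355 F1017
G1 X153.327 Y80.355 F1017
G1 X147.652 Y76.232 F1017
G1 X145.485 Y69.561 F1017
G1 X147.652 Y62.890 F1017
G1 X153.327 Y58.767 F1017
G1 X160.341 Y58.767 F1017
G1 X166.016 Y62.890 F1017
G1 X168.183 Y69.561 F1017
G0 X221.957 Y7.196
M3 S469
G1 X136.820 Y81.021 F1418
G1 X52.585 Y78.045 F1418
G1 X202.054 Y27.946 F1418
G1 X186.580 Y74.530 F1418
M5
G0 X0.000 Y0.000

Since the viewBox matches the mm dimensions, user units are millimetres directly. The only transform is the Y-flip y_m = 112.959 − y_svg.

Shape 1 is a cubic bezier drawn with `<path>`. Its stroke #0000ff means score at S469, F1418. After flipping Y the toolpath is (210.775,45.548) → (213.887,50.537) → (230.697,55.034) → (252.074,58.905) → (268.891,62.017) → (272.020,64.236).

Shape 2 is a open polyline drawn with `<path>`. Its stroke #0000ff means score at S469, F1418. After flipping Y the toolpath is (288.108,32.971) → (224.019,63.263) → (34.541,12.684).

Shape 3 is a regular polygon drawn with `<path>`. Its stroke #ff8800 means cut at S666, F1017. After flipping Y the toolpath is (107.399,98.380) → (127.617,94.940) → (114.529,79.150) → (107.399,98.380), returning to the start.

Shape 4 is a circle drawn with `<circle>`. Its stroke #ff8800 means cut at S666, F1017. After flipping Y the toolpath is (168.183,69.561) → (166.016,76.232) → (160.341,80.355) → (153.327,80.355) → (147.652,76.232) → (145.485,69.561) → (147.652,62.890) → (153.327,58.767) → (160.341,58.767) → (166.016,62.890) → (168.183,69.561), returning to the start.

Shape 5 is a open polyline drawn with `<polyline>`. Its stroke #0000ff means score at S469, F1418. After flipping Y the toolpath is (221.957,7.196) → (136.820,81.021) → (52.585,78.045) → (202.054,27.946) → (186.580,74.530).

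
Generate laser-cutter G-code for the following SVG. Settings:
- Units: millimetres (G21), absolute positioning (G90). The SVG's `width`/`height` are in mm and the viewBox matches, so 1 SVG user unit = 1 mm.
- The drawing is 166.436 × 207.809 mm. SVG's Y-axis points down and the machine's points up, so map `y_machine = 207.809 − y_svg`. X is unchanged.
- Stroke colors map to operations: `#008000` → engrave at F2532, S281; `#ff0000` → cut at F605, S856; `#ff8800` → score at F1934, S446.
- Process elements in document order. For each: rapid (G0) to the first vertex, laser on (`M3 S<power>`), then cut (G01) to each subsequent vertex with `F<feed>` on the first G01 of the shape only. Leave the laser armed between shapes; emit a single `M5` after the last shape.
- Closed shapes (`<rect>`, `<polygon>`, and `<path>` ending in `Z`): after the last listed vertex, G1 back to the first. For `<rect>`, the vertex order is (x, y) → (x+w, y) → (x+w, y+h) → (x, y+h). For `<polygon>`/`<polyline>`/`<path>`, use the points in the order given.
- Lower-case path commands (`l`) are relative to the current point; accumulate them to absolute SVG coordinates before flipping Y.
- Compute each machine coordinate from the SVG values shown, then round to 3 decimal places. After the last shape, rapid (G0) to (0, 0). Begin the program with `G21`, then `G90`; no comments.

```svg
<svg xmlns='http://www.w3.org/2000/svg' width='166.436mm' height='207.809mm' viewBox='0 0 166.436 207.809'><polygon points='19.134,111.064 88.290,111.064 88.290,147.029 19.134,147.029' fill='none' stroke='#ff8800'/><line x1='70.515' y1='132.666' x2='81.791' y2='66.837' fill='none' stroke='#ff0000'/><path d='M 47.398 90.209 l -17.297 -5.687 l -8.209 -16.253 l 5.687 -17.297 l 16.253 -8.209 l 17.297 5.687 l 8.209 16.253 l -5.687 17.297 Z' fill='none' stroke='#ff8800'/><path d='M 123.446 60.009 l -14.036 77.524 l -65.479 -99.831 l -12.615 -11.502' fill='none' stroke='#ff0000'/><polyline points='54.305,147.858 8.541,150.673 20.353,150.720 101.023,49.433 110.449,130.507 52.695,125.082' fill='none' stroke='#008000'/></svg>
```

G21
G90
G0 X19.134 Y96.745
M3 S446
G01 X88.290 Y96.745 F1934
G01 X88.290 Y60.780
G01 X19.134 Y60.780
G01 X19.134 Y96.745
G0 X70.515 Y75.143
M3 S856
G01 X81.791 Y140.972 F605
G0 X47.398 Y117.600
M3 S446
G01 X30.101 Y123.287 F1934
G01 X21.892 Y139.540
G01 X27.579 Y156.837
G01 X43.832 Y165.046
G01 X61.129 Y159.359
G01 X69.338 Y143.106
G01 X63.651 Y125.809
G01 X47.398 Y117.600
G0 X123.446 Y147.800
M3 S856
G01 X109.410 Y70.276 F605
G01 X43.931 Y170.107
G01 X31.316 Y181.609
G0 X54.305 Y59.951
M3 S281
G01 X8.541 Y57.136 F2532
G01 X20.353 Y57.089
G01 X101.023 Y158.376
G01 X110.449 Y77.302
G01 X52.695 Y82.727
M5
G0 X0.000 Y0.000

1 u = 1 mm; y_m = 207.809 − y.

[1] `<polygon>` rectangle, #ff8800→score S446 F1934: (19.134,96.745) → (88.290,96.745) → (88.290,60.780) → (19.134,60.780) → (19.134,96.745) (closed)

[2] `<line>` line segment, #ff0000→cut S856 F605: (70.515,75.143) → (81.791,140.972)

[3] `<path>` regular polygon, #ff8800→score S446 F1934: (47.398,117.600) → (30.101,123.287) → (21.892,139.540) → (27.579,156.837) → (43.832,165.046) → (61.129,159.359) → (69.338,143.106) → (63.651,125.809) → (47.398,117.600) (closed)

[4] `<path>` open polyline, #ff0000→cut S856 F605: (123.446,147.800) → (109.410,70.276) → (43.931,170.107) → (31.316,181.609)

[5] `<polyline>` open polyline, #008000→engrave S281 F2532: (54.305,59.951) → (8.541,57.136) → (20.353,57.089) → (101.023,158.376) → (110.449,77.302) → (52.695,82.727)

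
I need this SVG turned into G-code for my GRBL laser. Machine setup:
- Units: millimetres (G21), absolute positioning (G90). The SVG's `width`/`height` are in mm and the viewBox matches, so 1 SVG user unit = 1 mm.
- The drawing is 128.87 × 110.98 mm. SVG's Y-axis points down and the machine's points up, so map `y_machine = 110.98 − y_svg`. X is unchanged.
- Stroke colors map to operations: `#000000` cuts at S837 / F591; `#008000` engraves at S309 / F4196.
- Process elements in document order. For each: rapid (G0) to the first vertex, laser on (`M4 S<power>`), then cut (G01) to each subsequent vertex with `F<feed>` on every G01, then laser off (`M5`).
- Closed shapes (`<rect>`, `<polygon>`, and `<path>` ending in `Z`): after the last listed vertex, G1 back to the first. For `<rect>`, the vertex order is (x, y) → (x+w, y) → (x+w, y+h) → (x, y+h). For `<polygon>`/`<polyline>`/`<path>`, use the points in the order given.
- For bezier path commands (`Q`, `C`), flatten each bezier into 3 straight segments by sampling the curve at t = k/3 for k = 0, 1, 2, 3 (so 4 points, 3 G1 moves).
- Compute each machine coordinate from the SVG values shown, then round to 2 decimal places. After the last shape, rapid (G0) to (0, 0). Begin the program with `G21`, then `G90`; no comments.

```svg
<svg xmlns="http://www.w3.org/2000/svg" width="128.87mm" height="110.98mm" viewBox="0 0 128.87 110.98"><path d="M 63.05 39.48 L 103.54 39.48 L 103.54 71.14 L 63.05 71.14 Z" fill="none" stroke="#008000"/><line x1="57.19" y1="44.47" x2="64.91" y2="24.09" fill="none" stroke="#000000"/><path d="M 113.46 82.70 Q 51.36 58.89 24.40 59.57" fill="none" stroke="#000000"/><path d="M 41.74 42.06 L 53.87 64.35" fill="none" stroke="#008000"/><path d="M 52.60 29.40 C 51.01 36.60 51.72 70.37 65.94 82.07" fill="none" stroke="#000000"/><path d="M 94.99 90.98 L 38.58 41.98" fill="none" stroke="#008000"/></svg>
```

G21
G90
G0 X63.05 Y71.50
M4 S309
G01 X103.54 Y71.50 F4196
G01 X103.54 Y39.84 F4196
G01 X63.05 Y39.84 F4196
G01 X63.05 Y71.50 F4196
M5
G0 X57.19 Y66.51
M4 S837
G01 X64.91 Y86.89 F591
M5
G0 X113.46 Y28.28
M4 S837
G01 X75.96 Y41.43 F591
G01 X46.28 Y49.14 F591
G01 X24.40 Y51.41 F591
M5
G0 X41.74 Y68.92
M4 S309
G01 X53.87 Y46.63 F4196
M5
G0 X52.60 Y81.58
M4 S837
G01 X52.19 Y67.32 F591
G01 X55.81 Y46.17 F591
G01 X65.94 Y28.91 F591
M5
G0 X94.99 Y20.00
M4 S309
G01 X38.58 Y69.00 F4196
M5
G0 X0.00 Y0.00

viewBox `0 0 128.87 110.98` with mm width/height → 1 unit = 1 mm. Flip: y_m = 110.98 − y_svg.

**Shape 1** — `<path>` rectangle, stroke `#008000` → engrave (S309, F4196). Machine vertices: (63.05,71.50) → (103.54,71.50) → (103.54,39.84) → (63.05,39.84) → (63.05,71.50). Closed: final G1 returns to the first vertex.

**Shape 2** — `<line>` line segment, stroke `#000000` → cut (S837, F591). Machine vertices: (57.19,66.51) → (64.91,86.89). Open path.

**Shape 3** — `<path>` quadratic bezier, stroke `#000000` → cut (S837, F591). Control points (SVG): P0=(113.46,82.70), P1=(51.36,58.89), P2=(24.40,59.57); sampled at t=k/3. Machine vertices: (113.46,28.28) → (75.96,41.43) → (46.28,49.14) → (24.40,51.41). Open path.

**Shape 4** — `<path>` line segment, stroke `#008000` → engrave (S309, F4196). Machine vertices: (41.74,68.92) → (53.87,46.63). Open path.

**Shape 5** — `<path>` cubic bezier, stroke `#000000` → cut (S837, F591). Control points (SVG): P0=(52.60,29.40), P1=(51.01,36.60), P2=(51.72,70.37), P3=(65.94,82.07); sampled at t=k/3. Machine vertices: (52.60,81.58) → (52.19,67.32) → (55.81,46.17) → (65.94,28.91). Open path.

**Shape 6** — `<path>` line segment, stroke `#008000` → engrave (S309, F4196). Machine vertices: (94.99,20.00) → (38.58,69.00). Open path.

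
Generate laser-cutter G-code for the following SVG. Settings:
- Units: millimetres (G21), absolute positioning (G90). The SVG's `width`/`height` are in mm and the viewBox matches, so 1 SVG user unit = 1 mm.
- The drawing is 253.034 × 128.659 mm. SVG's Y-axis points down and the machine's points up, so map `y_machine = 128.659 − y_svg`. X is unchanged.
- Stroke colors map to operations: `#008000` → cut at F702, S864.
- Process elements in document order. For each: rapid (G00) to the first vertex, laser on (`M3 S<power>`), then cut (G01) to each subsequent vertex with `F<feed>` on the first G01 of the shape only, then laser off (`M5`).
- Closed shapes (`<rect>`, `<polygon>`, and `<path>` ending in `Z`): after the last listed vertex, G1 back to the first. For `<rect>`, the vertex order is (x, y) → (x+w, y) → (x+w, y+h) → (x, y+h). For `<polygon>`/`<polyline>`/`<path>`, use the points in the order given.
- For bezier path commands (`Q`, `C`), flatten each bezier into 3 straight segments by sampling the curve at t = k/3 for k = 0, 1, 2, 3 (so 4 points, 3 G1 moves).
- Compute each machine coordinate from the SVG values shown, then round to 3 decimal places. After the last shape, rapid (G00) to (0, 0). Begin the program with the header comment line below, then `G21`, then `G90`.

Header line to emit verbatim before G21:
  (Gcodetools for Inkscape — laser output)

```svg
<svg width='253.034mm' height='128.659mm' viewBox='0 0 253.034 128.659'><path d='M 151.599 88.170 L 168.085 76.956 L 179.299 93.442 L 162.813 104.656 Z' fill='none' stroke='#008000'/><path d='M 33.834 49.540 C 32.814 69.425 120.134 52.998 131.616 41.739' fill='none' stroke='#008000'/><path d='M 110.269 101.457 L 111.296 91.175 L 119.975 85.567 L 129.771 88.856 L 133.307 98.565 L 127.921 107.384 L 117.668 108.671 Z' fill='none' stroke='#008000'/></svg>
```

(Gcodetools for Inkscape — laser output)
G21
G90
G00 X151.599 Y40.489
M3 S864
G01 X168.085 Y51.703 F702
G01 X179.299 Y35.217
G01 X162.813 Y24.003
G01 X151.599 Y40.489
M5
G00 X33.834 Y79.119
M3 S864
G01 X56.180 Y69.802 F702
G01 X100.935 Y75.475
G01 X131.616 Y86.920
M5
G00 X110.269 Y27.202
M3 S864
G01 X111.296 Y37.484 F702
G01 X119.975 Y43.092
G01 X129.771 Y39.803
G01 X133.307 Y30.094
G01 X127.921 Y21.275
G01 X117.668 Y19.988
G01 X110.269 Y27.202
M5
G00 X0.000 Y0.000

Since the viewBox matches the mm dimensions, user units are millimetres directly. The only transform is the Y-flip y_m = 128.659 − y_svg.

Shape 1 is a regular polygon drawn with `<path>`. Its stroke #008000 means cut at S864, F702. After flipping Y the toolpath is (151.599,40.489) → (168.085,51.703) → (179.299,35.217) → (162.813,24.003) → (151.599,40.489), returning to the start.

Shape 2 is a cubic bezier drawn with `<path>`. Its stroke #008000 means cut at S864, F702. After flipping Y the toolpath is (33.834,79.119) → (56.180,69.802) → (100.935,75.475) → (131.616,86.920).

Shape 3 is a regular polygon drawn with `<path>`. Its stroke #008000 means cut at S864, F702. After flipping Y the toolpath is (110.269,27.202) → (111.296,37.484) → (119.975,43.092) → (129.771,39.803) → (133.307,30.094) → (127.921,21.275) → (117.668,19.988) → (110.269,27.202), returning to the start.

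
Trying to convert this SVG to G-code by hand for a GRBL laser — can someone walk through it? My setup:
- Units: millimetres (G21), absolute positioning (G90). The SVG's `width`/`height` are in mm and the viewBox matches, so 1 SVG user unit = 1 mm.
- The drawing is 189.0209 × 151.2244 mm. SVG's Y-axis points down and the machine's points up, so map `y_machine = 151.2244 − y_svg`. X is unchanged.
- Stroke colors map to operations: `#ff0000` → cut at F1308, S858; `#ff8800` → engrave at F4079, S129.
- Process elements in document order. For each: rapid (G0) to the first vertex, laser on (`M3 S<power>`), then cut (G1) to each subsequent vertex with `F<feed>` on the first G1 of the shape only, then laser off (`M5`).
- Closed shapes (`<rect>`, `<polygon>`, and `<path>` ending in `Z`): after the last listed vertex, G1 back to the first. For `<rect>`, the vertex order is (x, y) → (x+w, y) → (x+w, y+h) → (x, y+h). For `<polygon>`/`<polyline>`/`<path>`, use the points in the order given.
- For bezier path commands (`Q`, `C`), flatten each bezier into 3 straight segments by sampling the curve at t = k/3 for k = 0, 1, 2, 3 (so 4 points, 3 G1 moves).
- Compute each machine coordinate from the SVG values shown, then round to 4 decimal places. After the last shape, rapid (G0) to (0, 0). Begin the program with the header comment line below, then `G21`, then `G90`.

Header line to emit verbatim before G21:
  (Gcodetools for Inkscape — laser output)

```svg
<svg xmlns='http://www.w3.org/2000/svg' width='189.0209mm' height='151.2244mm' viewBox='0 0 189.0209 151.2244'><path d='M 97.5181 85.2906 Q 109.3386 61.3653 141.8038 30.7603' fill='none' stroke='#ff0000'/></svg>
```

viewBox `0 0 189.0209 151.2244` with mm width/height → 1 unit = 1 mm. Flip: y_m = 151.2244 − y_svg.

**Shape 1** — `<path>` quadratic bezier, stroke `#ff0000` → cut (S858, F1308). Control points (SVG): P0=(97.5181,85.2906), P1=(109.3386,61.3653), P2=(141.8038,30.7603); sampled at t=k/3. Machine vertices: (97.5181,65.9338) → (107.6923,82.6262) → (122.4542,100.8030) → (141.8038,120.4641). Open path.

(Gcodetools for Inkscape — laser output)
G21
G90
G0 X97.5181 Y65.9338
M3 S858
G1 X107.6923 Y82.6262 F1308
G1 X122.4542 Y100.8030
G1 X141.8038 Y120.4641
M5
G0 X0.0000 Y0.0000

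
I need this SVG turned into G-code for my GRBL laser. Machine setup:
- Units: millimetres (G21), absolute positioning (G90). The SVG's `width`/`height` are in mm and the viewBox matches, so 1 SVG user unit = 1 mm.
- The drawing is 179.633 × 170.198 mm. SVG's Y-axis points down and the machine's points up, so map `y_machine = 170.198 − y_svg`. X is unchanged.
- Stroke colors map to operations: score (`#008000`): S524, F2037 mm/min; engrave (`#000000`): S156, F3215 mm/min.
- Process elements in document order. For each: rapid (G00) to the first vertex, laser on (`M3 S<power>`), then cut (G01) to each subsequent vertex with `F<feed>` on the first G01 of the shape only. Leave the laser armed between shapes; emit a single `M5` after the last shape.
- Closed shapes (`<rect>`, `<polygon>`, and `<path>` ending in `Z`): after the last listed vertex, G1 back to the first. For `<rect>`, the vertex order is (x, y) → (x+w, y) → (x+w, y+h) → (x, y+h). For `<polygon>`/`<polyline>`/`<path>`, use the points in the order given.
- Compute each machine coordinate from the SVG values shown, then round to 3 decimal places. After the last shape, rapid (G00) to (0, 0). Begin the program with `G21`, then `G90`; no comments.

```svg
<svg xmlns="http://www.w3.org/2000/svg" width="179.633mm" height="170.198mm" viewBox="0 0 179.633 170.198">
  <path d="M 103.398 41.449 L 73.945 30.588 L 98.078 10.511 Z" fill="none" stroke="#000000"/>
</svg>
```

Since the viewBox matches the mm dimensions, user units are millimetres directly. The only transform is the Y-flip y_m = 170.198 − y_svg.

Shape 1 is a regular polygon drawn with `<path>`. Its stroke #000000 means engrave at S156, F3215. After flipping Y the toolpath is (103.398,128.749) → (73.945,139.610) → (98.078,159.687) → (103.398,128.749), returning to the start.

G21
G90
G00 X103.398 Y128.749
M3 S156
G01 X73.945 Y139.610 F3215
G01 X98.078 Y159.687
G01 X103.398 Y128.749
M5
G00 X0.000 Y0.000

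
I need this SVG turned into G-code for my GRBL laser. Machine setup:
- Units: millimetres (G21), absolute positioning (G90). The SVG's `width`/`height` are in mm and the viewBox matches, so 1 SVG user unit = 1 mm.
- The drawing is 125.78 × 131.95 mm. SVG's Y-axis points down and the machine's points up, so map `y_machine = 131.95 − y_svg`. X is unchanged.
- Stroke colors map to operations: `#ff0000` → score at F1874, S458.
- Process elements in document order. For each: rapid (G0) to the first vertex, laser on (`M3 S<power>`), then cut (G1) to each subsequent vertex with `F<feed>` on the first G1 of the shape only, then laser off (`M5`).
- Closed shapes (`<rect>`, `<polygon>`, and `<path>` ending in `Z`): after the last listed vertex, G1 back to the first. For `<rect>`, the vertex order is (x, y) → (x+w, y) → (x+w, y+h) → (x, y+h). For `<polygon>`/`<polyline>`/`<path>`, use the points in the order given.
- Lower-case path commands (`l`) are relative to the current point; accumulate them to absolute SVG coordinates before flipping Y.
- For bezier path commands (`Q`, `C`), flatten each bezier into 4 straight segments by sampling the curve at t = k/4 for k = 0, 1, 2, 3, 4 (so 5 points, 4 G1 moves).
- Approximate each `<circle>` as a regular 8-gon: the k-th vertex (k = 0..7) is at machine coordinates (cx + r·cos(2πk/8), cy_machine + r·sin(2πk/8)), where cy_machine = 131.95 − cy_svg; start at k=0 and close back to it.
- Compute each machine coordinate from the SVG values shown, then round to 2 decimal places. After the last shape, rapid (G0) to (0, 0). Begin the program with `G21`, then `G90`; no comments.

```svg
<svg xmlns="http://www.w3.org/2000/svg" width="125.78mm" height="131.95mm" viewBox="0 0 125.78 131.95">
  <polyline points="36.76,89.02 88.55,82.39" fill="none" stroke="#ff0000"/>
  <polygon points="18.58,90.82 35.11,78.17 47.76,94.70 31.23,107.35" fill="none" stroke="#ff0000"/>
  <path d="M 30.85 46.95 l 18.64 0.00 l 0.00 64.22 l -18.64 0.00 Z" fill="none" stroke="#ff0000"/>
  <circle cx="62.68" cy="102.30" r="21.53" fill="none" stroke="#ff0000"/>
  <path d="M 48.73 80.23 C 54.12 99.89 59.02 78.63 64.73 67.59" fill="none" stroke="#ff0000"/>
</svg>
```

G21
G90
G0 X36.76 Y42.93
M3 S458
G1 X88.55 Y49.56 F1874
M5
G0 X18.58 Y41.13
M3 S458
G1 X35.11 Y53.78 F1874
G1 X47.76 Y37.25
G1 X31.23 Y24.60
G1 X18.58 Y41.13
M5
G0 X30.85 Y85.00
M3 S458
G1 X49.49 Y85.00 F1874
G1 X49.49 Y20.78
G1 X30.85 Y20.78
G1 X30.85 Y85.00
M5
G0 X84.21 Y29.65
M3 S458
G1 X77.90 Y44.87 F1874
G1 X62.68 Y51.18
G1 X47.46 Y44.87
G1 X41.15 Y29.65
G1 X47.46 Y14.43
G1 X62.68 Y8.12
G1 X77.90 Y14.43
G1 X84.21 Y29.65
M5
G0 X48.73 Y51.72
M3 S458
G1 X52.70 Y43.85 F1874
G1 X56.61 Y46.53
G1 X60.58 Y54.96
G1 X64.73 Y64.36
M5
G0 X0.00 Y0.00

1 u = 1 mm; y_m = 131.95 − y.

[1] `<polyline>` line segment, #ff0000→score S458 F1874: (36.76,42.93) → (88.55,49.56)

[2] `<polygon>` regular polygon, #ff0000→score S458 F1874: (18.58,41.13) → (35.11,53.78) → (47.76,37.25) → (31.23,24.60) → (18.58,41.13) (closed)

[3] `<path>` rectangle, #ff0000→score S458 F1874: (30.85,85.00) → (49.49,85.00) → (49.49,20.78) → (30.85,20.78) → (30.85,85.00) (closed)

[4] `<circle>` circle, #ff0000→score S458 F1874: (84.21,29.65) → (77.90,44.87) → (62.68,51.18) → (47.46,44.87) → (41.15,29.65) → (47.46,14.43) → (62.68,8.12) → (77.90,14.43) → (84.21,29.65) (closed)

[5] `<path>` cubic bezier, #ff0000→score S458 F1874: (48.73,51.72) → (52.70,43.85) → (56.61,46.53) → (60.58,54.96) → (64.73,64.36)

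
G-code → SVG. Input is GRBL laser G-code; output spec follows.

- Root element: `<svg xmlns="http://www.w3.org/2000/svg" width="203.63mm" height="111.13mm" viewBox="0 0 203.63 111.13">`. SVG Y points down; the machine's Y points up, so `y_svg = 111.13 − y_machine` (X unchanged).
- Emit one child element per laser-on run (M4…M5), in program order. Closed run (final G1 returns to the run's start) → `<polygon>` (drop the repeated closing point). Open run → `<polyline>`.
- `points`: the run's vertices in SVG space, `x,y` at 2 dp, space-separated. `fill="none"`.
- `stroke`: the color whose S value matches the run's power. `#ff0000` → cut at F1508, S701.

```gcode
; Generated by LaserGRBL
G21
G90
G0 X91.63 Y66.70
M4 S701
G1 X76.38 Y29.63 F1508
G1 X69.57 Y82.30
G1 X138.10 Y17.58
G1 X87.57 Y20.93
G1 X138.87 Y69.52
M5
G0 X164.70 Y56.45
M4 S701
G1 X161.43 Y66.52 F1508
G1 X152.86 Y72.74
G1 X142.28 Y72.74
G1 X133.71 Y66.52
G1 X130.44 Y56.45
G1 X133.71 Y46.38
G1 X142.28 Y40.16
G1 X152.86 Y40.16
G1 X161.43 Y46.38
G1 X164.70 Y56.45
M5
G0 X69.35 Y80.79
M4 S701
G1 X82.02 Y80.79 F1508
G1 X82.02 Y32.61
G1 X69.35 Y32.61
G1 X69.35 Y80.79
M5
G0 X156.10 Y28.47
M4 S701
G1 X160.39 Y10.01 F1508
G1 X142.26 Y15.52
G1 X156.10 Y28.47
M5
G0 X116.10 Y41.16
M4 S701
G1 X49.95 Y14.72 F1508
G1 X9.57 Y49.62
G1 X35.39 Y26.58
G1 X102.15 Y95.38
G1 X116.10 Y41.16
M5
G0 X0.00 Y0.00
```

<svg xmlns="http://www.w3.org/2000/svg" width="203.63mm" height="111.13mm" viewBox="0 0 203.63 111.13">
  <polyline points="91.63,44.43 76.38,81.50 69.57,28.83 138.10,93.55 87.57,90.20 138.87,41.61" fill="none" stroke="#ff0000"/>
  <polygon points="164.70,54.68 161.43,44.61 152.86,38.39 142.28,38.39 133.71,44.61 130.44,54.68 133.71,64.75 142.28,70.97 152.86,70.97 161.43,64.75" fill="none" stroke="#ff0000"/>
  <polygon points="69.35,30.34 82.02,30.34 82.02,78.52 69.35,78.52" fill="none" stroke="#ff0000"/>
  <polygon points="156.10,82.66 160.39,101.12 142.26,95.61" fill="none" stroke="#ff0000"/>
  <polygon points="116.10,69.97 49.95,96.41 9.57,61.51 35.39,84.55 102.15,15.75" fill="none" stroke="#ff0000"/>
</svg>

Machine Y-up, SVG Y-down with viewBox height 111.13, so y_svg = 111.13 − y_machine; X carries over. Every run uses S701, so all elements get stroke `#ff0000` (cut).

Run 1: The run is open, so emit a `<polyline>` with points (Y-flipped): 91.63,44.43 76.38,81.50 69.57,28.83 138.10,93.55 87.57,90.20 138.87,41.61.

Run 2: The run returns to its start, so emit a `<polygon>` with points (Y-flipped): 164.70,54.68 161.43,44.61 152.86,38.39 142.28,38.39 133.71,44.61 130.44,54.68 133.71,64.75 142.28,70.97 152.86,70.97 161.43,64.75.

Run 3: The run returns to its start, so emit a `<polygon>` with points (Y-flipped): 69.35,30.34 82.02,30.34 82.02,78.52 69.35,78.52.

Run 4: The run returns to its start, so emit a `<polygon>` with points (Y-flipped): 156.10,82.66 160.39,101.12 142.26,95.61.

Run 5: The run returns to its start, so emit a `<polygon>` with points (Y-flipped): 116.10,69.97 49.95,96.41 9.57,61.51 35.39,84.55 102.15,15.75.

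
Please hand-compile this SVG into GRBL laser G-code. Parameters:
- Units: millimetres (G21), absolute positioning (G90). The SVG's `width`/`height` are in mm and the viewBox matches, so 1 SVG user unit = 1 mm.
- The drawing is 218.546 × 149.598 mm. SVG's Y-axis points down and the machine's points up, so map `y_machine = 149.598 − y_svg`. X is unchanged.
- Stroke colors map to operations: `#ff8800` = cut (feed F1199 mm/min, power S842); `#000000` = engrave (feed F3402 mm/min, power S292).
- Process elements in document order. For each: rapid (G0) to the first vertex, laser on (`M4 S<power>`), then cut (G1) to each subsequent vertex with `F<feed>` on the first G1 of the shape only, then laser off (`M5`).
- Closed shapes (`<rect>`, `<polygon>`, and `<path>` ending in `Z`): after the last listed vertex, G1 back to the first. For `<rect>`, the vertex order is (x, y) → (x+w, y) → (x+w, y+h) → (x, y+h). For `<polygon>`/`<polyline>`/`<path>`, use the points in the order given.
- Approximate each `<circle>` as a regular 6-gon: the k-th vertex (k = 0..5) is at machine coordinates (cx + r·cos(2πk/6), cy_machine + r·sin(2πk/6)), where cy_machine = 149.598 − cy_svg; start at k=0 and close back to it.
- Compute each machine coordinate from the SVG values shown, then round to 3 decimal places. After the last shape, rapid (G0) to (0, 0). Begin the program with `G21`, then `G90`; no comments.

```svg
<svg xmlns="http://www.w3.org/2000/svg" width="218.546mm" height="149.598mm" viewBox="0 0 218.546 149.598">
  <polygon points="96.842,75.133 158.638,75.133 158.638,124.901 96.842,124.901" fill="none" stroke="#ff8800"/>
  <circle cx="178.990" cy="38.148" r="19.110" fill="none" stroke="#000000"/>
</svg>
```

G21
G90
G0 X96.842 Y74.465
M4 S842
G1 X158.638 Y74.465 F1199
G1 X158.638 Y24.697
G1 X96.842 Y24.697
G1 X96.842 Y74.465
M5
G0 X198.100 Y111.450
M4 S292
G1 X188.545 Y128.000 F3402
G1 X169.435 Y128.000
G1 X159.880 Y111.450
G1 X169.435 Y94.900
G1 X188.545 Y94.900
G1 X198.100 Y111.450
M5
G0 X0.000 Y0.000

1 u = 1 mm; y_m = 149.598 − y.

[1] `<polygon>` rectangle, #ff8800→cut S842 F1199: (96.842,74.465) → (158.638,74.465) → (158.638,24.697) → (96.842,24.697) → (96.842,74.465) (closed)

[2] `<circle>` circle, #000000→engrave S292 F3402: (198.100,111.450) → (188.545,128.000) → (169.435,128.000) → (159.880,111.450) → (169.435,94.900) → (188.545,94.900) → (198.100,111.450) (closed)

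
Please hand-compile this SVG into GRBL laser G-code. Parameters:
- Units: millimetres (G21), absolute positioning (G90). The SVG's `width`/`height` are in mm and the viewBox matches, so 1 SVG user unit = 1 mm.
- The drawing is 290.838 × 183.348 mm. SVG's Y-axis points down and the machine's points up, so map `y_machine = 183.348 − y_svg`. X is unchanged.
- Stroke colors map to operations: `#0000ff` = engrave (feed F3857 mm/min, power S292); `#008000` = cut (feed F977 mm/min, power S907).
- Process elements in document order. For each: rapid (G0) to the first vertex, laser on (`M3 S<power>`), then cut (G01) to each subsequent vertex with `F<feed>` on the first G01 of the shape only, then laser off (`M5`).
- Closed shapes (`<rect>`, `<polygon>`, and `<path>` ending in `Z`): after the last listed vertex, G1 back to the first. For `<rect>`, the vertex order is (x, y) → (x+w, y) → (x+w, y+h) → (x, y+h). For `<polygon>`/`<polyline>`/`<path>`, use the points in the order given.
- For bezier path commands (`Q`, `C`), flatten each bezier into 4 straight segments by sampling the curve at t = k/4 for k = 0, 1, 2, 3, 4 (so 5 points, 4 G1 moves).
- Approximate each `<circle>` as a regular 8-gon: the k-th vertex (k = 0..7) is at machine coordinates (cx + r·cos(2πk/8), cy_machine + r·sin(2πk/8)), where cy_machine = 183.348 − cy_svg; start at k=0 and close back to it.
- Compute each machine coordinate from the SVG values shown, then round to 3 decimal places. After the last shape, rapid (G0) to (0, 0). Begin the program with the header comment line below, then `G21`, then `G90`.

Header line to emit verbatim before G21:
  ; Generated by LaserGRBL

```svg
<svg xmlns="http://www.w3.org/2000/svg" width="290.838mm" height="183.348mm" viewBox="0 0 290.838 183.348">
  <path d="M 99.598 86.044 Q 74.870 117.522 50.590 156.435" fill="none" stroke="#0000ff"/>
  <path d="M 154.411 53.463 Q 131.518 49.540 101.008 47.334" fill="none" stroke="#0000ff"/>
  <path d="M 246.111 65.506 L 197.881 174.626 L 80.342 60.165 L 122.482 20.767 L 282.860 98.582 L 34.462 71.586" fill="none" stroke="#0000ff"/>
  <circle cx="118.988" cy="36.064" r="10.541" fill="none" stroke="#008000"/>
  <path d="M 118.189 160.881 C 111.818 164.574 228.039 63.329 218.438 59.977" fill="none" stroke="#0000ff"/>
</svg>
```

; Generated by LaserGRBL
G21
G90
G0 X99.598 Y97.304
M3 S292
G01 X87.262 Y81.100 F3857
G01 X74.982 Y63.967
G01 X62.758 Y45.905
G01 X50.590 Y26.913
M5
G0 X154.411 Y129.885
M3 S292
G01 X142.488 Y131.739 F3857
G01 X129.614 Y133.379
G01 X115.787 Y134.804
G01 X101.008 Y136.014
M5
G0 X246.111 Y117.842
M3 S292
G01 X197.881 Y8.722 F3857
G01 X80.342 Y123.183
G01 X122.482 Y162.581
G01 X282.860 Y84.766
G01 X34.462 Y111.762
M5
G0 X129.529 Y147.284
M3 S907
G01 X126.442 Y154.738 F977
G01 X118.988 Y157.825
G01 X111.534 Y154.738
G01 X108.447 Y147.284
G01 X111.534 Y139.830
G01 X118.988 Y136.743
G01 X126.442 Y139.830
G01 X129.529 Y147.284
M5
G0 X118.189 Y22.467
M3 S292
G01 X132.515 Y36.204 F3857
G01 X169.525 Y70.277
G01 X205.929 Y105.671
G01 X218.438 Y123.371
M5
G0 X0.000 Y0.000

1 u = 1 mm; y_m = 183.348 − y.

[1] `<path>` quadratic bezier, #0000ff→engrave S292 F3857: (99.598,97.304) → (87.262,81.100) → (74.982,63.967) → (62.758,45.905) → (50.590,26.913)

[2] `<path>` quadratic bezier, #0000ff→engrave S292 F3857: (154.411,129.885) → (142.488,131.739) → (129.614,133.379) → (115.787,134.804) → (101.008,136.014)

[3] `<path>` open polyline, #0000ff→engrave S292 F3857: (246.111,117.842) → (197.881,8.722) → (80.342,123.183) → (122.482,162.581) → (282.860,84.766) → (34.462,111.762)

[4] `<circle>` circle, #008000→cut S907 F977: (129.529,147.284) → (126.442,154.738) → (118.988,157.825) → (111.534,154.738) → (108.447,147.284) → (111.534,139.830) → (118.988,136.743) → (126.442,139.830) → (129.529,147.284) (closed)

[5] `<path>` cubic bezier, #0000ff→engrave S292 F3857: (118.189,22.467) → (132.515,36.204) → (169.525,70.277) → (205.929,105.671) → (218.438,123.371)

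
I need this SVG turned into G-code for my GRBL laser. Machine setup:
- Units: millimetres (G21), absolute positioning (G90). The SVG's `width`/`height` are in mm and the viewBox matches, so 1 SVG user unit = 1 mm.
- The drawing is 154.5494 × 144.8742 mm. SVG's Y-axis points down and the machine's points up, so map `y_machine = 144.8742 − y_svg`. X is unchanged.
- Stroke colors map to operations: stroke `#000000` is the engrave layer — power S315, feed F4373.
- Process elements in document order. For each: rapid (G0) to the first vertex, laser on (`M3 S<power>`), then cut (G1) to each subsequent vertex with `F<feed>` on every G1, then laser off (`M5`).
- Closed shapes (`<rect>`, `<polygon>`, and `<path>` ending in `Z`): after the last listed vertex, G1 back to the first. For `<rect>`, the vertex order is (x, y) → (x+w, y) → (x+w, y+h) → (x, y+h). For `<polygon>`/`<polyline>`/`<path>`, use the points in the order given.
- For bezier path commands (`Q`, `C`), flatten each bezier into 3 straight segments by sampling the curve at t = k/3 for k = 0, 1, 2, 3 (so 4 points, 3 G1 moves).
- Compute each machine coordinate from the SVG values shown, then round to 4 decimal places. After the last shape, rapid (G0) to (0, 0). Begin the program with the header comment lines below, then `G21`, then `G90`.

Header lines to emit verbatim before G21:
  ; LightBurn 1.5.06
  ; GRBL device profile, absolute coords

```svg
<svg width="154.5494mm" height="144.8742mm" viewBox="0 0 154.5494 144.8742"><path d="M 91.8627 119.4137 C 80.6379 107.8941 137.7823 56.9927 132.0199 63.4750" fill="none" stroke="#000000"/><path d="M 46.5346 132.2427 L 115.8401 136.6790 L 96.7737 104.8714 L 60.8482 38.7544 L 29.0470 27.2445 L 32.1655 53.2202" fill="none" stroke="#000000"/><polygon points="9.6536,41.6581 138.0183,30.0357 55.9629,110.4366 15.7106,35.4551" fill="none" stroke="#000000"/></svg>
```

viewBox `0 0 154.5494 144.8742` with mm width/height → 1 unit = 1 mm. Flip: y_m = 144.8742 − y_svg.

**Shape 1** — `<path>` cubic bezier, stroke `#000000` → engrave (S315, F4373). Control points (SVG): P0=(91.8627,119.4137), P1=(80.6379,107.8941), P2=(137.7823,56.9927), P3=(132.0199,63.4750); sampled at t=k/3. Machine vertices: (91.8627,25.4605) → (98.5656,46.5235) → (121.6754,72.3375) → (132.0199,81.3992). Open path.

**Shape 2** — `<path>` open polyline, stroke `#000000` → engrave (S315, F4373). Machine vertices: (46.5346,12.6315) → (115.8401,8.1952) → (96.7737,40.0028) → (60.8482,106.1198) → (29.0470,117.6297) → (32.1655,91.6540). Open path.

**Shape 3** — `<polygon>` closed polygon, stroke `#000000` → engrave (S315, F4373). Machine vertices: (9.6536,103.2161) → (138.0183,114.8385) → (55.9629,34.4376) → (15.7106,109.4191) → (9.6536,103.2161). Closed: final G1 returns to the first vertex.

; LightBurn 1.5.06
; GRBL device profile, absolute coords
G21
G90
G0 X91.8627 Y25.4605
M3 S315
G1 X98.5656 Y46.5235 F4373
G1 X121.6754 Y72.3375 F4373
G1 X132.0199 Y81.3992 F4373
M5
G0 X46.5346 Y12.6315
M3 S315
G1 X115.8401 Y8.1952 F4373
G1 X96.7737 Y40.0028 F4373
G1 X60.8482 Y106.1198 F4373
G1 X29.0470 Y117.6297 F4373
G1 X32.1655 Y91.6540 F4373
M5
G0 X9.6536 Y103.2161
M3 S315
G1 X138.0183 Y114.8385 F4373
G1 X55.9629 Y34.4376 F4373
G1 X15.7106 Y109.4191 F4373
G1 X9.6536 Y103.2161 F4373
M5
G0 X0.0000 Y0.0000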